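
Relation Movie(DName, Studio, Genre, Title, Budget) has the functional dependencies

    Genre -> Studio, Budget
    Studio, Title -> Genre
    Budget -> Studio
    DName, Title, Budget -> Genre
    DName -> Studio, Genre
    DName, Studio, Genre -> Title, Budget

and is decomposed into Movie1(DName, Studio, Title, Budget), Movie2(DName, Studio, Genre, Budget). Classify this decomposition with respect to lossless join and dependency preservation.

Lossless test: (DName, Studio, Budget)⁺ = {DName, Studio, Genre, Title, Budget}, which contains all of one fragment — lossless.
Dependency preservation: the restricted closure of {Studio, Title} across the fragments never reaches {Genre}, so Studio, Title → Genre cannot be enforced without a join — not preserved.

lossless but not dependency-preserving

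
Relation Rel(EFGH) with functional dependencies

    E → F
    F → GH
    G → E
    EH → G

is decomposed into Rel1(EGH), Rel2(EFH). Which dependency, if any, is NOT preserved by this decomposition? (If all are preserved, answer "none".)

E → F lies within Rel2.
F → GH: restricted closure across fragments reaches GH.
G → E lies within Rel1.
EH → G lies within Rel1.
Every dependency is enforceable on the fragments, so the decomposition is dependency-preserving.

none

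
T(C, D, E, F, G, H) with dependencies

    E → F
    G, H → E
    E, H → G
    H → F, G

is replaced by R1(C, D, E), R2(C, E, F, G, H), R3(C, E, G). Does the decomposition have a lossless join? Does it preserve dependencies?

lossy but dependency-preserving

Lossless test (chase): Rows 1 and 2 agree on E; apply E→F and equate their F entries. Rows 1 and 3 agree on E; apply E→F and equate their F entries. No row becomes fully distinguished — the join is lossy.
Dependency preservation: every FD's attributes lie within a single fragment, so each can be enforced locally — preserved.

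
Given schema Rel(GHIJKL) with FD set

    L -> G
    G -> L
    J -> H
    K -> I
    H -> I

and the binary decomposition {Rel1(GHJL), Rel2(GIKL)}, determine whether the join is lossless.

Common attributes: Rel1 ∩ Rel2 = {GL}.
No dependency enlarges {GL}, so (GL)⁺ = {GL}.
The closure contains neither all of Rel1 = {GHJL} nor all of Rel2 = {GIKL}, so the common attributes are not a superkey of either fragment. The join is lossy.

No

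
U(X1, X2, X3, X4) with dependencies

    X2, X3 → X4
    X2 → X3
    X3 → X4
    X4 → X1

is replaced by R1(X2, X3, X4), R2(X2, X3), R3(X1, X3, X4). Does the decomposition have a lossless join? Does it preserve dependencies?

lossless and dependency-preserving

Lossless test (chase): Rows 1 and 2 agree on X2, X3; apply X2, X3→X4 and equate their X4 entries. Rows 1 and 2 agree on X4; apply X4→X1 and equate their X1 entries. Rows 1 and 3 agree on X4; apply X4→X1 and equate their X1 entries. Row 1 is now all distinguished symbols — the join is lossless.
Dependency preservation: every FD's attributes lie within a single fragment, so each can be enforced locally — preserved.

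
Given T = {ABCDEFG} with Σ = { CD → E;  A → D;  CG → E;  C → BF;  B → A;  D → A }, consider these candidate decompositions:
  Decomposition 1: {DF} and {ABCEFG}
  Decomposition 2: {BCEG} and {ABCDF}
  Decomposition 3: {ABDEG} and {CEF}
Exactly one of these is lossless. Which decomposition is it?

Decomposition 2

Decomposition 1: common = {F}, closure = {F} → lossy.
Decomposition 2: common = {BC}, closure = {ABCDEF} → lossless.
Decomposition 3: common = {E}, closure = {E} → lossy.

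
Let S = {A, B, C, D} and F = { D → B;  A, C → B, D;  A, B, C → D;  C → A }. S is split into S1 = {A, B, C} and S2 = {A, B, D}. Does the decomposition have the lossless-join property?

Common attributes: S1 ∩ S2 = {A, B}.
No dependency enlarges {A, B}, so (A, B)⁺ = {A, B}.
The closure contains neither all of S1 = {A, B, C} nor all of S2 = {A, B, D}, so the common attributes are not a superkey of either fragment. The join is lossy.

No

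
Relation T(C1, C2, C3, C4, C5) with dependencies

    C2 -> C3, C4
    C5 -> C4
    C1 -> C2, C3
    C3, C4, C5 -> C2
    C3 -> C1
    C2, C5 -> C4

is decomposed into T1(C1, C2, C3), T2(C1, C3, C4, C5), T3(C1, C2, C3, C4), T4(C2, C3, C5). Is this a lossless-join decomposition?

Chase test. Columns are C1, C2, C3, C4, C5; row i has aⱼ where attribute j ∈ Ti, else bᵢⱼ.
Initial tableau (one row per fragment):
  row 1: a1 a2 a3 b14 b15
  row 2: a1 b22 a3 a4 a5
  row 3: a1 a2 a3 a4 b35
  row 4: b41 a2 a3 b44 a5
Rows 1 and 3 agree on C2; apply C2→C3, C4 and equate their C3, C4 entries.
Rows 1 and 4 agree on C2; apply C2→C3, C4 and equate their C3, C4 entries.
Rows 1 and 2 agree on C1; apply C1→C2, C3 and equate their C2, C3 entries.
Rows 1 and 4 agree on C3; apply C3→C1 and equate their C1 entries.
Row 2 is now all distinguished symbols — the join is lossless.

Yes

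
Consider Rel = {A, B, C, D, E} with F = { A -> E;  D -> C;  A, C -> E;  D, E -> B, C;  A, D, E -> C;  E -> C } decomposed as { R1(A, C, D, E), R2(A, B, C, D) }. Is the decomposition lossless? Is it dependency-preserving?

lossless but not dependency-preserving

Lossless test: (A, C, D)⁺ = {A, B, C, D, E}, which contains all of one fragment — lossless.
Dependency preservation: the restricted closure of {D, E} across the fragments never reaches {B, C}, so D, E → B, C cannot be enforced without a join — not preserved.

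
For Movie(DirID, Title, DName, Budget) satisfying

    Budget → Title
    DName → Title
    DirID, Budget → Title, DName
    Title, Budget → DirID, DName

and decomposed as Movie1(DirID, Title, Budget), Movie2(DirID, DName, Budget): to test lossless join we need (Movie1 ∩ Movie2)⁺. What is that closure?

DirID, Title, DName, Budget

Movie1 ∩ Movie2 = {DirID, Budget}.
Budget → Title applies, adding Title
DirID, Budget → Title, DName applies, adding DName
Closure: {DirID, Title, DName, Budget}.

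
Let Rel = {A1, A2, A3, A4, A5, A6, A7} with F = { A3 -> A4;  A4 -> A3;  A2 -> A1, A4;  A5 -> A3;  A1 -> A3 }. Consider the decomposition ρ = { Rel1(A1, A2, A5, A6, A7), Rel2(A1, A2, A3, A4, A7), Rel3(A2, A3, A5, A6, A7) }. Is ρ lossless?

Chase test. Columns are A1, A2, A3, A4, A5, A6, A7; row i has aⱼ where attribute j ∈ Reli, else bᵢⱼ.
Initial tableau (one row per fragment):
  row 1: a1 a2 b13 b14 a5 a6 a7
  row 2: a1 a2 a3 a4 b25 b26 a7
  row 3: b31 a2 a3 b34 a5 a6 a7
Rows 2 and 3 agree on A3; apply A3→A4 and equate their A4 entries.
Rows 1 and 2 agree on A2; apply A2→A1, A4 and equate their A1, A4 entries.
Rows 1 and 3 agree on A2; apply A2→A1, A4 and equate their A1, A4 entries.
Rows 1 and 3 agree on A5; apply A5→A3 and equate their A3 entries.
Row 1 is now all distinguished symbols — the join is lossless.

Yes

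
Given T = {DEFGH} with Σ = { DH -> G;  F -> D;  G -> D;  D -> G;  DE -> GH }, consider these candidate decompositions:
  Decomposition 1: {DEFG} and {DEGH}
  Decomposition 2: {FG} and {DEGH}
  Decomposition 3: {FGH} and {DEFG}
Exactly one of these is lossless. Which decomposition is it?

Decomposition 1

Decomposition 1: common = {DEG}, closure = {DEGH} → lossless.
Decomposition 2: common = {G}, closure = {DG} → lossy.
Decomposition 3: common = {FG}, closure = {DFG} → lossy.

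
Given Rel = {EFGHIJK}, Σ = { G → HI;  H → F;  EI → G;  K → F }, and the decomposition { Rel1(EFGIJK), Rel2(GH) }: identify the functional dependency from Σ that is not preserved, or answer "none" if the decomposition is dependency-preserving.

H → F

Check H → F: no single fragment contains all of {FH}, and the restricted closure of {H} across the fragments never reaches {F}.
G → HI is preserved.
EI → G is preserved.
K → F is preserved.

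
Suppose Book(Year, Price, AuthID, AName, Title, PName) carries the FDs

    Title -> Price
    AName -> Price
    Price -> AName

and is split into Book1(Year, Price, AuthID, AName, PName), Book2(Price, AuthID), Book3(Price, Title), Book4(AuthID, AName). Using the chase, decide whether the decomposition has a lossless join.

Chase test. Columns are Year, Price, AuthID, AName, Title, PName; row i has aⱼ where attribute j ∈ Booki, else bᵢⱼ.
Initial tableau (one row per fragment):
  row 1: a1 a2 a3 a4 b15 a6
  row 2: b21 a2 a3 b24 b25 b26
  row 3: b31 a2 b33 b34 a5 b36
  row 4: b41 b42 a3 a4 b45 b46
Rows 1 and 4 agree on AName; apply AName→Price and equate their Price entries.
Rows 1 and 2 agree on Price; apply Price→AName and equate their AName entries.
Rows 1 and 3 agree on Price; apply Price→AName and equate their AName entries.
No row becomes fully distinguished — the join is lossy.

No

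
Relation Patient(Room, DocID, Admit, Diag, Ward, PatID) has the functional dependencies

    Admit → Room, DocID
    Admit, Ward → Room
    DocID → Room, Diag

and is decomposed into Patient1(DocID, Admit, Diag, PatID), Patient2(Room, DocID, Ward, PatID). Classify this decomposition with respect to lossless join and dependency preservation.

lossy but dependency-preserving

Lossless test: (DocID, PatID)⁺ = {Room, DocID, Diag, PatID}, which is a superkey of neither fragment — lossy.
Dependency preservation: Admit → Room, DocID; Admit, Ward → Room; DocID → Room, Diag are not contained in any single fragment, but the restricted closure of each left-hand side across the fragments still reaches the right-hand side; the remaining FDs each lie inside some fragment. All dependencies are preserved.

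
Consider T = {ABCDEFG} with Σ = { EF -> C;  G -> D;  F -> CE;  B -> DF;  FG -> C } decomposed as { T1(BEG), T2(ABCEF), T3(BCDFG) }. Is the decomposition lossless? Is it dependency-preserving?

Lossless test (chase): Rows 1 and 3 agree on G; apply G→D and equate their D entries. Rows 2 and 3 agree on F; apply F→CE and equate their CE entries. Rows 1 and 2 agree on B; apply B→DF and equate their DF entries. Rows 1 and 3 agree on FG; apply FG→C and equate their C entries. No row becomes fully distinguished — the join is lossy.
Dependency preservation: every FD's attributes lie within a single fragment, so each can be enforced locally — preserved.

lossy but dependency-preserving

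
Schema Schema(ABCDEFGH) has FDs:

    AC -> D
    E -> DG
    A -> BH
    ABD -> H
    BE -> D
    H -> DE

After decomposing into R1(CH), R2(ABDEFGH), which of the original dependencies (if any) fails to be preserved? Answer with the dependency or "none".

AC → D: restricted closure across fragments reaches D.
E → DG lies within R2.
A → BH lies within R2.
ABD → H lies within R2.
BE → D lies within R2.
H → DE lies within R2.
Every dependency is enforceable on the fragments, so the decomposition is dependency-preserving.

none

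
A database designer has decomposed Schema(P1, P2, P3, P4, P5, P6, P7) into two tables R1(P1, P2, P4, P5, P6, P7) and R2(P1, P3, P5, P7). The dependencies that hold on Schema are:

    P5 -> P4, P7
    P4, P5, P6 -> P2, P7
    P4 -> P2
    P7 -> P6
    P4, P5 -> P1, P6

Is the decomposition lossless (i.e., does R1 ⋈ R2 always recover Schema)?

Yes

Common attributes: R1 ∩ R2 = {P1, P5, P7}.
Closure of {P1, P5, P7}: P5 → P4, P7 applies, adding P4; P4 → P2 applies, adding P2; P7 → P6 applies, adding P6. So (P1, P5, P7)⁺ = {P1, P2, P4, P5, P6, P7}.
This closure contains every attribute of R1, so R1 ∩ R2 → R1. The join is lossless.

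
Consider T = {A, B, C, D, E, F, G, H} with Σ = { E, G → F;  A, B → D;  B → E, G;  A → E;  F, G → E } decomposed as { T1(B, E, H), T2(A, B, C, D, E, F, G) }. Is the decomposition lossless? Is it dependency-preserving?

lossy but dependency-preserving

Lossless test: (B, E)⁺ = {B, E, F, G}, which is a superkey of neither fragment — lossy.
Dependency preservation: every FD's attributes lie within a single fragment, so each can be enforced locally — preserved.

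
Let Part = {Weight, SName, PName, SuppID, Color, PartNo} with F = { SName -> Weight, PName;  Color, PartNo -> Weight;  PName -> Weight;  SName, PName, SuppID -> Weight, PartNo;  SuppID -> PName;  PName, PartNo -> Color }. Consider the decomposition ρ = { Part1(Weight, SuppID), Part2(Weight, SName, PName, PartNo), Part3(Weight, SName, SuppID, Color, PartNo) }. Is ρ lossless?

Yes

Chase test. Columns are Weight, SName, PName, SuppID, Color, PartNo; row i has aⱼ where attribute j ∈ Parti, else bᵢⱼ.
Initial tableau (one row per fragment):
  row 1: a1 b12 b13 a4 b15 b16
  row 2: a1 a2 a3 b24 b25 a6
  row 3: a1 a2 b33 a4 a5 a6
Rows 2 and 3 agree on SName; apply SName→Weight, PName and equate their Weight, PName entries.
Rows 1 and 3 agree on SuppID; apply SuppID→PName and equate their PName entries.
Rows 2 and 3 agree on PName, PartNo; apply PName, PartNo→Color and equate their Color entries.
Row 3 is now all distinguished symbols — the join is lossless.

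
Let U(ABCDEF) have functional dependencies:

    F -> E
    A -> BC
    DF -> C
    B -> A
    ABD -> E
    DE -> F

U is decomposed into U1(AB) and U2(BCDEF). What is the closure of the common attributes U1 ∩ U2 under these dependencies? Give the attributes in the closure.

U1 ∩ U2 = {B}.
B → A applies, adding A
A → BC applies, adding C
Closure: {ABC}.

ABC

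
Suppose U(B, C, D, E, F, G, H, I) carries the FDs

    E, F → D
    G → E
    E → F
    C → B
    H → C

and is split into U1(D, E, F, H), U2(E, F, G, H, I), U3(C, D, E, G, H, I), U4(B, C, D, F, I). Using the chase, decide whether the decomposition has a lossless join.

Chase test. Columns are B, C, D, E, F, G, H, I; row i has aⱼ where attribute j ∈ Ui, else bᵢⱼ.
Initial tableau (one row per fragment):
  row 1: b11 b12 a3 a4 a5 b16 a7 b18
  row 2: b21 b22 b23 a4 a5 a6 a7 a8
  row 3: b31 a2 a3 a4 b35 a6 a7 a8
  row 4: a1 a2 a3 b44 a5 b46 b47 a8
Rows 1 and 2 agree on E, F; apply E, F→D and equate their D entries.
Rows 1 and 3 agree on E; apply E→F and equate their F entries.
Rows 3 and 4 agree on C; apply C→B and equate their B entries.
Rows 1 and 2 agree on H; apply H→C and equate their C entries.
Rows 1 and 3 agree on H; apply H→C and equate their C entries.
Rows 1 and 2 agree on C; apply C→B and equate their B entries.
Rows 1 and 3 agree on C; apply C→B and equate their B entries.
Row 2 is now all distinguished symbols — the join is lossless.

Yes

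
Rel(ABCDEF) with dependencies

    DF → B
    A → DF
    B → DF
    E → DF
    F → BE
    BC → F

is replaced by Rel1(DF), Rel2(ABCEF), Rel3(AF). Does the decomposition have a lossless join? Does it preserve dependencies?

lossless and dependency-preserving

Lossless test (chase): Rows 2 and 3 agree on A; apply A→DF and equate their DF entries. Rows 1 and 2 agree on F; apply F→BE and equate their BE entries. Rows 1 and 3 agree on F; apply F→BE and equate their BE entries. Rows 1 and 2 agree on B; apply B→DF and equate their DF entries. Row 2 is now all distinguished symbols — the join is lossless.
Dependency preservation: DF → B; A → DF; B → DF; E → DF are not contained in any single fragment, but the restricted closure of each left-hand side across the fragments still reaches the right-hand side; the remaining FDs each lie inside some fragment. All dependencies are preserved.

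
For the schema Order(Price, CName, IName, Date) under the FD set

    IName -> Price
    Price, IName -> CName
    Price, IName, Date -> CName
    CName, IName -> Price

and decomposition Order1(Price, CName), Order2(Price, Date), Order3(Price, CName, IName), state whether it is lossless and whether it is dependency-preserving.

lossy but dependency-preserving

Lossless test (chase): applying each FD to every pair of rows produces no changes in the tableau, so no row becomes fully distinguished — the join is lossy.
Dependency preservation: Price, IName, Date → CName is not contained in any single fragment, but the restricted closure of its left-hand side across the fragments still reaches the right-hand side; the remaining FDs each lie inside some fragment. All dependencies are preserved.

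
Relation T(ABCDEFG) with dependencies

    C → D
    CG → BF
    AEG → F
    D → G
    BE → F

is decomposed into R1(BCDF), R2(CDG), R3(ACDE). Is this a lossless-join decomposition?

Yes

Chase test. Columns are ABCDEFG; row i has aⱼ where attribute j ∈ Ri, else bᵢⱼ.
Initial tableau (one row per fragment):
  row 1: b11 a2 a3 a4 b15 a6 b17
  row 2: b21 b22 a3 a4 b25 b26 a7
  row 3: a1 b32 a3 a4 a5 b36 b37
Rows 1 and 2 agree on D; apply D→G and equate their G entries.
Rows 1 and 3 agree on D; apply D→G and equate their G entries.
Rows 1 and 2 agree on CG; apply CG→BF and equate their BF entries.
Rows 1 and 3 agree on CG; apply CG→BF and equate their BF entries.
Row 3 is now all distinguished symbols — the join is lossless.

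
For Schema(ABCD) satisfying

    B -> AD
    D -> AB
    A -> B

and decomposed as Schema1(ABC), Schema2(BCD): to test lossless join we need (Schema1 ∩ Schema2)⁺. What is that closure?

Schema1 ∩ Schema2 = {BC}.
B → AD applies, adding AD
Closure: {ABCD}.

ABCD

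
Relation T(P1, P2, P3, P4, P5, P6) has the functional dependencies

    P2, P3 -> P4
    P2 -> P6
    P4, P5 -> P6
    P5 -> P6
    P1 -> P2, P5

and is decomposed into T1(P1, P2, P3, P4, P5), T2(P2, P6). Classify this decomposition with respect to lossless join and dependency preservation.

Lossless test: (P2)⁺ = {P2, P6}, which contains all of one fragment — lossless.
Dependency preservation: the restricted closure of {P4, P5} across the fragments never reaches {P6}, so P4, P5 → P6 cannot be enforced without a join — not preserved.

lossless but not dependency-preserving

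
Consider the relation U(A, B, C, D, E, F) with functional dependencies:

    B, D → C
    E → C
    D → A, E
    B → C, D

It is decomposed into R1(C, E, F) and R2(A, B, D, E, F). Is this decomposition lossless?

Yes

Common attributes: R1 ∩ R2 = {E, F}.
Closure of {E, F}: E → C applies, adding C. So (E, F)⁺ = {C, E, F}.
This closure contains every attribute of R1, so R1 ∩ R2 → R1. The join is lossless.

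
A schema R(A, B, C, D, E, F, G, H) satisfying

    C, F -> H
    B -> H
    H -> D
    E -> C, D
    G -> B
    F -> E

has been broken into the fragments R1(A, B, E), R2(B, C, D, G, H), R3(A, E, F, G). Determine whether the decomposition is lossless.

No

Chase test. Columns are A, B, C, D, E, F, G, H; row i has aⱼ where attribute j ∈ Ri, else bᵢⱼ.
Initial tableau (one row per fragment):
  row 1: a1 a2 b13 b14 a5 b16 b17 b18
  row 2: b21 a2 a3 a4 b25 b26 a7 a8
  row 3: a1 b32 b33 b34 a5 a6 a7 b38
Rows 1 and 2 agree on B; apply B→H and equate their H entries.
Rows 1 and 2 agree on H; apply H→D and equate their D entries.
Rows 1 and 3 agree on E; apply E→C, D and equate their C, D entries.
Rows 2 and 3 agree on G; apply G→B and equate their B entries.
Rows 1 and 3 agree on B; apply B→H and equate their H entries.
No row becomes fully distinguished — the join is lossy.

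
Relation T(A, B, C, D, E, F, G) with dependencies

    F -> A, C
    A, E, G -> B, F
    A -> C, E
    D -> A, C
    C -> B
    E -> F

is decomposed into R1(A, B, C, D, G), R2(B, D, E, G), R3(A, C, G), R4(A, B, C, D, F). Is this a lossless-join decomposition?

Chase test. Columns are A, B, C, D, E, F, G; row i has aⱼ where attribute j ∈ Ri, else bᵢⱼ.
Initial tableau (one row per fragment):
  row 1: a1 a2 a3 a4 b15 b16 a7
  row 2: b21 a2 b23 a4 a5 b26 a7
  row 3: a1 b32 a3 b34 b35 b36 a7
  row 4: a1 a2 a3 a4 b45 a6 b47
Rows 1 and 3 agree on A; apply A→C, E and equate their C, E entries.
Rows 1 and 4 agree on A; apply A→C, E and equate their C, E entries.
Rows 1 and 2 agree on D; apply D→A, C and equate their A, C entries.
Rows 1 and 3 agree on C; apply C→B and equate their B entries.
Rows 1 and 3 agree on E; apply E→F and equate their F entries.
Rows 1 and 4 agree on E; apply E→F and equate their F entries.
Rows 1 and 2 agree on A; apply A→C, E and equate their C, E entries.
Rows 1 and 2 agree on E; apply E→F and equate their F entries.
Row 1 is now all distinguished symbols — the join is lossless.

Yes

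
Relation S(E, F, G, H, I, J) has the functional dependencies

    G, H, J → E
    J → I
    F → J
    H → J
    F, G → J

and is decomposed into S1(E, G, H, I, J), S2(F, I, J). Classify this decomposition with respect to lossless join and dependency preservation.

Lossless test: (I, J)⁺ = {I, J}, which is a superkey of neither fragment — lossy.
Dependency preservation: F, G → J is not contained in any single fragment, but the restricted closure of its left-hand side across the fragments still reaches the right-hand side; the remaining FDs each lie inside some fragment. All dependencies are preserved.

lossy but dependency-preserving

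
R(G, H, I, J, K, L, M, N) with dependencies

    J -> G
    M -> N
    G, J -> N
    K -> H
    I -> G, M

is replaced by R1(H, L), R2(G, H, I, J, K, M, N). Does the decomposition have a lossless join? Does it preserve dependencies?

Lossless test: (H)⁺ = {H}, which is a superkey of neither fragment — lossy.
Dependency preservation: every FD's attributes lie within a single fragment, so each can be enforced locally — preserved.

lossy but dependency-preserving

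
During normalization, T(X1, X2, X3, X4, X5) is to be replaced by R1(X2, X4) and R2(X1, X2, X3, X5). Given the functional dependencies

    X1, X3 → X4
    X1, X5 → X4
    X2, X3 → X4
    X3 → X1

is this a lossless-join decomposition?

Common attributes: R1 ∩ R2 = {X2}.
No dependency enlarges {X2}, so (X2)⁺ = {X2}.
The closure contains neither all of R1 = {X2, X4} nor all of R2 = {X1, X2, X3, X5}, so the common attributes are not a superkey of either fragment. The join is lossy.

No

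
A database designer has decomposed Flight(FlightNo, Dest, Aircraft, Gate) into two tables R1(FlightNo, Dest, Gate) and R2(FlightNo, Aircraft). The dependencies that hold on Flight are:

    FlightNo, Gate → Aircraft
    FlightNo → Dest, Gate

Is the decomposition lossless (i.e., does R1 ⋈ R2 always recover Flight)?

Yes

Common attributes: R1 ∩ R2 = {FlightNo}.
Closure of {FlightNo}: FlightNo → Dest, Gate applies, adding Dest, Gate; FlightNo, Gate → Aircraft applies, adding Aircraft. So (FlightNo)⁺ = {FlightNo, Dest, Aircraft, Gate}.
This closure contains every attribute of R1, so R1 ∩ R2 → R1. The join is lossless.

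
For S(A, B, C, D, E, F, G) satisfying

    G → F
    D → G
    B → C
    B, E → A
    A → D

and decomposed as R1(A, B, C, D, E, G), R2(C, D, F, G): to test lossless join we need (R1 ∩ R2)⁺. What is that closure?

R1 ∩ R2 = {C, D, G}.
G → F applies, adding F
Closure: {C, D, F, G}.

C, D, F, G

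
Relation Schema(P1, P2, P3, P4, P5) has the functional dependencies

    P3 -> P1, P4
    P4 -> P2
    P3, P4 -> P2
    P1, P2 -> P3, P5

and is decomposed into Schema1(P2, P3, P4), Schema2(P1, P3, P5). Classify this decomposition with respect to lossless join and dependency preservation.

Lossless test: (P3)⁺ = {P1, P2, P3, P4, P5}, which contains all of one fragment — lossless.
Dependency preservation: the restricted closure of {P1, P2} across the fragments never reaches {P3, P5}, so P1, P2 → P3, P5 cannot be enforced without a join — not preserved.

lossless but not dependency-preserving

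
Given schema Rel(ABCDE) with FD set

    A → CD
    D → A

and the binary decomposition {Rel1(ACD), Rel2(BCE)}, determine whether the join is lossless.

Common attributes: Rel1 ∩ Rel2 = {C}.
No dependency enlarges {C}, so (C)⁺ = {C}.
The closure contains neither all of Rel1 = {ACD} nor all of Rel2 = {BCE}, so the common attributes are not a superkey of either fragment. The join is lossy.

No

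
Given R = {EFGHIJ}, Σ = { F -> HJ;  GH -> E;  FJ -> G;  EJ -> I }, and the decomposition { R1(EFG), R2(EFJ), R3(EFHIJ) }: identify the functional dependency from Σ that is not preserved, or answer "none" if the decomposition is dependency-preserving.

GH -> E

Check GH → E: no single fragment contains all of {EGH}, and the restricted closure of {GH} across the fragments never reaches {E}.
F → HJ is preserved.
FJ → G is preserved.
EJ → I is preserved.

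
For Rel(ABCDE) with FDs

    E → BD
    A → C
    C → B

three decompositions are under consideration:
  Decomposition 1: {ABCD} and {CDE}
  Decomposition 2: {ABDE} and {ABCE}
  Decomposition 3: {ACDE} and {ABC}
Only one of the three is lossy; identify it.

Decomposition 1

Decomposition 1: common = {CD}, closure = {BCD} → lossy.
Decomposition 2: common = {ABE}, closure = {ABCDE} → lossless.
Decomposition 3: common = {AC}, closure = {ABC} → lossless.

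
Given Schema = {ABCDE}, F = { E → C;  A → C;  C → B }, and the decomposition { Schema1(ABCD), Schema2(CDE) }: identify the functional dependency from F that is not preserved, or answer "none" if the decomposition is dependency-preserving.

E → C lies within Schema2.
A → C lies within Schema1.
C → B lies within Schema1.
Every dependency is enforceable on the fragments, so the decomposition is dependency-preserving.

none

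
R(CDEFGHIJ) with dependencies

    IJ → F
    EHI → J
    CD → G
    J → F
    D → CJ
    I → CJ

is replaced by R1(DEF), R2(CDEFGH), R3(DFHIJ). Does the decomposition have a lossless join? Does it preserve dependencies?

lossy and not dependency-preserving

Lossless test (chase): Rows 1 and 2 agree on D; apply D→CJ and equate their CJ entries. Rows 1 and 3 agree on D; apply D→CJ and equate their CJ entries. Rows 1 and 2 agree on CD; apply CD→G and equate their G entries. Rows 1 and 3 agree on CD; apply CD→G and equate their G entries. No row becomes fully distinguished — the join is lossy.
Dependency preservation: the restricted closure of {I} across the fragments never reaches {CJ}, so I → CJ cannot be enforced without a join — not preserved.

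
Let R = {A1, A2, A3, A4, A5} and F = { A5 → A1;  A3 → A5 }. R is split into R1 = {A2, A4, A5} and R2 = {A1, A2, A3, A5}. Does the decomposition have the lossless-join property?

No

Common attributes: R1 ∩ R2 = {A2, A5}.
Closure of {A2, A5}: A5 → A1 applies, adding A1. So (A2, A5)⁺ = {A1, A2, A5}.
The closure contains neither all of R1 = {A2, A4, A5} nor all of R2 = {A1, A2, A3, A5}, so the common attributes are not a superkey of either fragment. The join is lossy.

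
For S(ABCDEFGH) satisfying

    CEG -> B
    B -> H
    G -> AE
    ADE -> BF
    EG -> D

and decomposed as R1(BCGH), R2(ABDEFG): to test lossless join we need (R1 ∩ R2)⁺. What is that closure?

R1 ∩ R2 = {BG}.
B → H applies, adding H
G → AE applies, adding AE
EG → D applies, adding D
ADE → BF applies, adding F
Closure: {ABDEFGH}.

ABDEFGH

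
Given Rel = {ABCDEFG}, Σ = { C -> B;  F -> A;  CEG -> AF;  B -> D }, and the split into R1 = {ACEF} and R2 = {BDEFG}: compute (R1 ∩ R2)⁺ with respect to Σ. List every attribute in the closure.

AEF

R1 ∩ R2 = {EF}.
F → A applies, adding A
Closure: {AEF}.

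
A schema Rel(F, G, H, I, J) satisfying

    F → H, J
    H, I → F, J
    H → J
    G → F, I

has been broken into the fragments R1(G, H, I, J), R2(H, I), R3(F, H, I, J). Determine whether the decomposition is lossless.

Yes

Chase test. Columns are F, G, H, I, J; row i has aⱼ where attribute j ∈ Ri, else bᵢⱼ.
Initial tableau (one row per fragment):
  row 1: b11 a2 a3 a4 a5
  row 2: b21 b22 a3 a4 b25
  row 3: a1 b32 a3 a4 a5
Rows 1 and 2 agree on H, I; apply H, I→F, J and equate their F, J entries.
Rows 1 and 3 agree on H, I; apply H, I→F, J and equate their F, J entries.
Row 1 is now all distinguished symbols — the join is lossless.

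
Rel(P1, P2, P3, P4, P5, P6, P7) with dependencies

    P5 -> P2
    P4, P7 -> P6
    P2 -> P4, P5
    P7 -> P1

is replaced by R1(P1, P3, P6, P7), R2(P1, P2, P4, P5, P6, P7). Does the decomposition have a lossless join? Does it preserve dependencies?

lossy but dependency-preserving

Lossless test: (P1, P6, P7)⁺ = {P1, P6, P7}, which is a superkey of neither fragment — lossy.
Dependency preservation: every FD's attributes lie within a single fragment, so each can be enforced locally — preserved.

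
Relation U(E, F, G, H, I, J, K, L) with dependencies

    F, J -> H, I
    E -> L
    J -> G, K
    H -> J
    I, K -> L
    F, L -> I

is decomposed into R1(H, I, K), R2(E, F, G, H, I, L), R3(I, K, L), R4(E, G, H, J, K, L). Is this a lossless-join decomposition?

Yes

Chase test. Columns are E, F, G, H, I, J, K, L; row i has aⱼ where attribute j ∈ Ri, else bᵢⱼ.
Initial tableau (one row per fragment):
  row 1: b11 b12 b13 a4 a5 b16 a7 b18
  row 2: a1 a2 a3 a4 a5 b26 b27 a8
  row 3: b31 b32 b33 b34 a5 b36 a7 a8
  row 4: a1 b42 a3 a4 b45 a6 a7 a8
Rows 1 and 2 agree on H; apply H→J and equate their J entries.
Rows 1 and 4 agree on H; apply H→J and equate their J entries.
Rows 1 and 3 agree on I, K; apply I, K→L and equate their L entries.
Rows 1 and 2 agree on J; apply J→G, K and equate their G, K entries.
Row 2 is now all distinguished symbols — the join is lossless.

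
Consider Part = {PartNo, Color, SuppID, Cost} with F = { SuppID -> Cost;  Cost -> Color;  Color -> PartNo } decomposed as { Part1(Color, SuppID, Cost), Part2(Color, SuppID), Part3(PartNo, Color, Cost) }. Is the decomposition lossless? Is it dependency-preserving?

lossless and dependency-preserving

Lossless test (chase): Rows 1 and 2 agree on SuppID; apply SuppID→Cost and equate their Cost entries. Rows 1 and 2 agree on Color; apply Color→PartNo and equate their PartNo entries. Rows 1 and 3 agree on Color; apply Color→PartNo and equate their PartNo entries. Row 1 is now all distinguished symbols — the join is lossless.
Dependency preservation: every FD's attributes lie within a single fragment, so each can be enforced locally — preserved.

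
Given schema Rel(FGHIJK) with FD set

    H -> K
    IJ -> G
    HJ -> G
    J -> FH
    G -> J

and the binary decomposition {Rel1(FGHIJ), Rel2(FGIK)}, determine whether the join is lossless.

Common attributes: Rel1 ∩ Rel2 = {FGI}.
Closure of {FGI}: G → J applies, adding J; J → FH applies, adding H; H → K applies, adding K. So (FGI)⁺ = {FGHIJK}.
This closure contains every attribute of Rel1, so Rel1 ∩ Rel2 → Rel1. The join is lossless.

Yes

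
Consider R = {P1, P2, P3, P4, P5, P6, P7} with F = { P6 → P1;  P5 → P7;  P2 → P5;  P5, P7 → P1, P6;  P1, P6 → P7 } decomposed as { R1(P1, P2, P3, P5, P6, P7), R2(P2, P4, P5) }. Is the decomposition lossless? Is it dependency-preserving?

lossy but dependency-preserving

Lossless test: (P2, P5)⁺ = {P1, P2, P5, P6, P7}, which is a superkey of neither fragment — lossy.
Dependency preservation: every FD's attributes lie within a single fragment, so each can be enforced locally — preserved.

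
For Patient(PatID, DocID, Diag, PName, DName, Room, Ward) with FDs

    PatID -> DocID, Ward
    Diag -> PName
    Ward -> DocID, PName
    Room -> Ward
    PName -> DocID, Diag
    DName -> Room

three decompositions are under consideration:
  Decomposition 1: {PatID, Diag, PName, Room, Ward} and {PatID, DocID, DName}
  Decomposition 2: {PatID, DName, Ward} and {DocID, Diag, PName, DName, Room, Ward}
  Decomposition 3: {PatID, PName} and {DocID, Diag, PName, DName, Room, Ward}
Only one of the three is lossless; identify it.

Decomposition 1: common = {PatID}, closure = {PatID, DocID, Diag, PName, Ward} → lossy.
Decomposition 2: common = {DName, Ward}, closure = {DocID, Diag, PName, DName, Room, Ward} → lossless.
Decomposition 3: common = {PName}, closure = {DocID, Diag, PName} → lossy.

Decomposition 2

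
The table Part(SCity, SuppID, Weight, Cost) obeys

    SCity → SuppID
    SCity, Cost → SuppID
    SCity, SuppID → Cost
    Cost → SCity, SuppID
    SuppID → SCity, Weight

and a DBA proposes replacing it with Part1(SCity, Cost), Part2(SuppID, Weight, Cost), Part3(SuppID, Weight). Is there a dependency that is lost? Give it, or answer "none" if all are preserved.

none

SCity → SuppID: restricted closure across fragments reaches SuppID.
SCity, Cost → SuppID: restricted closure across fragments reaches SuppID.
SCity, SuppID → Cost: restricted closure across fragments reaches Cost.
Cost → SCity, SuppID: restricted closure across fragments reaches SCity, SuppID.
SuppID → SCity, Weight: restricted closure across fragments reaches SCity, Weight.
Every dependency is enforceable on the fragments, so the decomposition is dependency-preserving.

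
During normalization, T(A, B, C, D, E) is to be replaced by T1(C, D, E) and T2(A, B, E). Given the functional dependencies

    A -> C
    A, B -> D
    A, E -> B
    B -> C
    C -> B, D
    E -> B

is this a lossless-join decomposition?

Yes

Common attributes: T1 ∩ T2 = {E}.
Closure of {E}: E → B applies, adding B; B → C applies, adding C; C → B, D applies, adding D. So (E)⁺ = {B, C, D, E}.
This closure contains every attribute of T1, so T1 ∩ T2 → T1. The join is lossless.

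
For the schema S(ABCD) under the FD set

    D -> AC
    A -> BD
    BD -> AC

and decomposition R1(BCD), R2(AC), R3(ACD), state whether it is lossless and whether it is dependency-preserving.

lossless and dependency-preserving

Lossless test (chase): Rows 1 and 3 agree on D; apply D→AC and equate their AC entries. Rows 1 and 2 agree on A; apply A→BD and equate their BD entries. Rows 1 and 3 agree on A; apply A→BD and equate their BD entries. Row 1 is now all distinguished symbols — the join is lossless.
Dependency preservation: A → BD; BD → AC are not contained in any single fragment, but the restricted closure of each left-hand side across the fragments still reaches the right-hand side; the remaining FDs each lie inside some fragment. All dependencies are preserved.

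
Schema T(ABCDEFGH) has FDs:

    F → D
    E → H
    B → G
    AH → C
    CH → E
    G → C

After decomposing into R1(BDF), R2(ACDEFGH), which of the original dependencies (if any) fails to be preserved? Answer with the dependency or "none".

B → G

Check B → G: no single fragment contains all of {BG}, and the restricted closure of {B} across the fragments never reaches {G}.
F → D is preserved.
E → H is preserved.
AH → C is preserved.
CH → E is preserved.
G → C is preserved.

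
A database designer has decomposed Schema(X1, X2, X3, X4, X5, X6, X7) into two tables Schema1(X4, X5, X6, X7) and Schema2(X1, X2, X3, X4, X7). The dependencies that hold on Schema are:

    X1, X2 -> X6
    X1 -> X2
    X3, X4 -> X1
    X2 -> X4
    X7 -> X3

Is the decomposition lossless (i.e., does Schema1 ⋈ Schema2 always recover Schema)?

Yes

Common attributes: Schema1 ∩ Schema2 = {X4, X7}.
Closure of {X4, X7}: X7 → X3 applies, adding X3; X3, X4 → X1 applies, adding X1; X1 → X2 applies, adding X2; X1, X2 → X6 applies, adding X6. So (X4, X7)⁺ = {X1, X2, X3, X4, X6, X7}.
This closure contains every attribute of Schema2, so Schema1 ∩ Schema2 → Schema2. The join is lossless.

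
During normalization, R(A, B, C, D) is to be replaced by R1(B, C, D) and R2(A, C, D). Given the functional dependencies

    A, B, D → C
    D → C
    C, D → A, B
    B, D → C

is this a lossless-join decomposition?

Common attributes: R1 ∩ R2 = {C, D}.
Closure of {C, D}: C, D → A, B applies, adding A, B. So (C, D)⁺ = {A, B, C, D}.
This closure contains every attribute of R1, so R1 ∩ R2 → R1. The join is lossless.

Yes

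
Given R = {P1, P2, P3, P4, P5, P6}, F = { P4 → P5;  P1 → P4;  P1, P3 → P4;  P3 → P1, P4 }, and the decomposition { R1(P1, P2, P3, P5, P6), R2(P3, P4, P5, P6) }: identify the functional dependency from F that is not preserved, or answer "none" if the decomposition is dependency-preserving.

P1 → P4

Check P1 → P4: no single fragment contains all of {P1, P4}, and the restricted closure of {P1} across the fragments never reaches {P4}.
P4 → P5 is preserved.
P1, P3 → P4 is preserved.
P3 → P1, P4 is preserved.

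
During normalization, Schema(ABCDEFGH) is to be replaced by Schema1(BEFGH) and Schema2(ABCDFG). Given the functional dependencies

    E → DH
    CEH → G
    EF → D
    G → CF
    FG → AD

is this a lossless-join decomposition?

Yes

Common attributes: Schema1 ∩ Schema2 = {BFG}.
Closure of {BFG}: G → CF applies, adding C; FG → AD applies, adding AD. So (BFG)⁺ = {ABCDFG}.
This closure contains every attribute of Schema2, so Schema1 ∩ Schema2 → Schema2. The join is lossless.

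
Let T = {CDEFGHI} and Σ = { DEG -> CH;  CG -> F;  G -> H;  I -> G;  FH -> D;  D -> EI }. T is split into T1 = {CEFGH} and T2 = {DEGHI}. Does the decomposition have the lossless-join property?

No

Common attributes: T1 ∩ T2 = {EGH}.
No dependency enlarges {EGH}, so (EGH)⁺ = {EGH}.
The closure contains neither all of T1 = {CEFGH} nor all of T2 = {DEGHI}, so the common attributes are not a superkey of either fragment. The join is lossy.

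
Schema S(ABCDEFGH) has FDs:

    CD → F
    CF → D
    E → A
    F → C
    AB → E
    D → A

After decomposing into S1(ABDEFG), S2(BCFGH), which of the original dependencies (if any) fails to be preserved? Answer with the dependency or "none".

CD → F

Check CD → F: no single fragment contains all of {CDF}, and the restricted closure of {CD} across the fragments never reaches {F}.
CF → D is preserved.
E → A is preserved.
F → C is preserved.
AB → E is preserved.
D → A is preserved.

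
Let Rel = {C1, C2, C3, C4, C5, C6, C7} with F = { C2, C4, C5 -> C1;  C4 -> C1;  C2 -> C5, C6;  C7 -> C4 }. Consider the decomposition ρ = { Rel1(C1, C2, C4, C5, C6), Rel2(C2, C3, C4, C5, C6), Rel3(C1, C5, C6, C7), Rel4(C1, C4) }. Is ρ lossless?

No

Chase test. Columns are C1, C2, C3, C4, C5, C6, C7; row i has aⱼ where attribute j ∈ Reli, else bᵢⱼ.
Initial tableau (one row per fragment):
  row 1: a1 a2 b13 a4 a5 a6 b17
  row 2: b21 a2 a3 a4 a5 a6 b27
  row 3: a1 b32 b33 b34 a5 a6 a7
  row 4: a1 b42 b43 a4 b45 b46 b47
Rows 1 and 2 agree on C2, C4, C5; apply C2, C4, C5→C1 and equate their C1 entries.
No row becomes fully distinguished — the join is lossy.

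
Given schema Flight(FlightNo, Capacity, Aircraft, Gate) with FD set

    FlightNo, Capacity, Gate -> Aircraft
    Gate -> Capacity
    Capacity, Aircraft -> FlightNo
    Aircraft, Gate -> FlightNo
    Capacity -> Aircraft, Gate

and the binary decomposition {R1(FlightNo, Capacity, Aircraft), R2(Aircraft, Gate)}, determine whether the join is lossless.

No

Common attributes: R1 ∩ R2 = {Aircraft}.
No dependency enlarges {Aircraft}, so (Aircraft)⁺ = {Aircraft}.
The closure contains neither all of R1 = {FlightNo, Capacity, Aircraft} nor all of R2 = {Aircraft, Gate}, so the common attributes are not a superkey of either fragment. The join is lossy.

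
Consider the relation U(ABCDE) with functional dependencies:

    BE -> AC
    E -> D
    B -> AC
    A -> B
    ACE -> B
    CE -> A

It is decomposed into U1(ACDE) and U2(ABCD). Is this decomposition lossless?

Yes

Common attributes: U1 ∩ U2 = {ACD}.
Closure of {ACD}: A → B applies, adding B. So (ACD)⁺ = {ABCD}.
This closure contains every attribute of U2, so U1 ∩ U2 → U2. The join is lossless.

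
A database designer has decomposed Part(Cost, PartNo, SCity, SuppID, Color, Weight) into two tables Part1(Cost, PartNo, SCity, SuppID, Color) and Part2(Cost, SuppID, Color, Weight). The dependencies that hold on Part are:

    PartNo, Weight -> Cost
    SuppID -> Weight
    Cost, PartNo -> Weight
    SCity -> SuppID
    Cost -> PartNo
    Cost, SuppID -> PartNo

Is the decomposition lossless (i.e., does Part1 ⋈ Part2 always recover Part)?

Yes

Common attributes: Part1 ∩ Part2 = {Cost, SuppID, Color}.
Closure of {Cost, SuppID, Color}: SuppID → Weight applies, adding Weight; Cost → PartNo applies, adding PartNo. So (Cost, SuppID, Color)⁺ = {Cost, PartNo, SuppID, Color, Weight}.
This closure contains every attribute of Part2, so Part1 ∩ Part2 → Part2. The join is lossless.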